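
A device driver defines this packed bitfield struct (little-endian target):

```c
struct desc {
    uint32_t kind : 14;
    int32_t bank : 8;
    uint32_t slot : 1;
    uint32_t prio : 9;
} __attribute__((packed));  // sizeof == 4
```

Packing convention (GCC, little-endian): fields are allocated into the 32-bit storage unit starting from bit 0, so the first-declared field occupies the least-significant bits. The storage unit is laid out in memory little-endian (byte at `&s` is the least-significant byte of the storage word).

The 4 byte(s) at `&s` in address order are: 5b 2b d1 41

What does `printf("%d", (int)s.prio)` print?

[0]=0x5b [1]=0x2b [2]=0xd1 [3]=0x41 (little-endian) → word 0x41d12b5b
kind [0+:14] = (word>>0) & 0x3fff = 11099
bank [14+:8] = (word>>14) & 0xff = 68
slot [22+:1] = (word>>22) & 0x1 = 1
prio [23+:9] = (word>>23) & 0x1ff = 131  ←

131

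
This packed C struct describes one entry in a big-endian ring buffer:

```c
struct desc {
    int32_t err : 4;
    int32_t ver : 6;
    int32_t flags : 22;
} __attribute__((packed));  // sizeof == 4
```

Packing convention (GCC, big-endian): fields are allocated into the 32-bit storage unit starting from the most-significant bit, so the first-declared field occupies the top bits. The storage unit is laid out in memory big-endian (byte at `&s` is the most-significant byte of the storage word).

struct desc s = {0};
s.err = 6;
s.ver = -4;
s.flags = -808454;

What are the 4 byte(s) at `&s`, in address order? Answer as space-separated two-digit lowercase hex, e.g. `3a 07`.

6f 33 a9 fa

[28+:4] err=6 & 0xf = 0x6; word=0x60000000
[22+:6] ver=-4 & 0x3f = 0x3c; word=0x6f000000
[0+:22] flags=-808454 & 0x3fffff = 0x33a9fa; word=0x6f33a9fa
word = 0x6f33a9fa → big-endian bytes:
  [0]=0x6f  [1]=0x33  [2]=0xa9  [3]=0xfa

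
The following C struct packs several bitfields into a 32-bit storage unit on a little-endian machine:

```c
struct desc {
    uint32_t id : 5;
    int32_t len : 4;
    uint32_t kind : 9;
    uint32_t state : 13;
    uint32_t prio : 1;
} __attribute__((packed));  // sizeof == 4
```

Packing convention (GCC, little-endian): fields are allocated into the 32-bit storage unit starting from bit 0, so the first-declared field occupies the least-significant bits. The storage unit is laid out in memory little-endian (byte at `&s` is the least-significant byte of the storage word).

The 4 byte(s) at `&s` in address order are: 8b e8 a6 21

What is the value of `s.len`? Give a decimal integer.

4

[0]=0x8b [1]=0xe8 [2]=0xa6 [3]=0x21 (little-endian) → word 0x21a6e88b
id [0+:5] = (word>>0) & 0x1f = 11
len [5+:4] = (word>>5) & 0xf = 4  ←
kind [9+:9] = (word>>9) & 0x1ff = 372
state [18+:13] = (word>>18) & 0x1fff = 2153
prio [31+:1] = (word>>31) & 0x1 = 0
len signed 4b, MSB=0: value = 4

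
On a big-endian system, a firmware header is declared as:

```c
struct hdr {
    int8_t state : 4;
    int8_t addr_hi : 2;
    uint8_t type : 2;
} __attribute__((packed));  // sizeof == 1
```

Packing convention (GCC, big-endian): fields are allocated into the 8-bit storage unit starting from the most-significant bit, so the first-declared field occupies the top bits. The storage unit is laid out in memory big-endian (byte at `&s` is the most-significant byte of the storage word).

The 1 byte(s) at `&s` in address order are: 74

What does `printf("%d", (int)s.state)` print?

[0]=0x74 (big-endian) → word 0x74
state:4 @ bit 4 → (0x74>>4)&0xf = 0x7  ←
addr_hi:2 @ bit 2 → (0x74>>2)&0x3 = 0x1
type:2 @ bit 0 → (0x74>>0)&0x3 = 0x0
state signed 4b, MSB=0: value = 7

7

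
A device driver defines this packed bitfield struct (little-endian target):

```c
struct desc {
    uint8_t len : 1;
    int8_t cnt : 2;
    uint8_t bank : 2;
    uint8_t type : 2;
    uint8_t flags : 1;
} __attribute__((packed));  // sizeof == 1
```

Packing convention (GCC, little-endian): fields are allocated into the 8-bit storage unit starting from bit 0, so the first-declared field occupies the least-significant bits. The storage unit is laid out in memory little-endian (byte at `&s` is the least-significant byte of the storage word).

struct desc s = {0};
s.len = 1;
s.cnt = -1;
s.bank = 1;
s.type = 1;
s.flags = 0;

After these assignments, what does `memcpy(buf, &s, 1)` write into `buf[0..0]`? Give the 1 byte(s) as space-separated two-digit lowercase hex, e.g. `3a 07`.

2f

[0+:1] len=1 & 0x1 = 0x1; word=0x01
[1+:2] cnt=-1 & 0x3 = 0x3; word=0x07
[3+:2] bank=1 & 0x3 = 0x1; word=0x0f
[5+:2] type=1 & 0x3 = 0x1; word=0x2f
[7+:1] flags=0 & 0x1 = 0x0; word=0x2f
word = 0x2f → little-endian bytes:
  [0]=0x2f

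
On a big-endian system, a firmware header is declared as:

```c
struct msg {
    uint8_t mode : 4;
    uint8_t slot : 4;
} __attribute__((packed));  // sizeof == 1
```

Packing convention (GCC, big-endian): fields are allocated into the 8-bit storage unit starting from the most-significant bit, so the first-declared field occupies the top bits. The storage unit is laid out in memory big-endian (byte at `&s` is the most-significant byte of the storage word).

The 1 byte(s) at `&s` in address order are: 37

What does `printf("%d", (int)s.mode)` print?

[0]=0x37 (big-endian) → word 0x37
mode [4+:4] = (word>>4) & 0xf = 3  ←
slot [0+:4] = (word>>0) & 0xf = 7

3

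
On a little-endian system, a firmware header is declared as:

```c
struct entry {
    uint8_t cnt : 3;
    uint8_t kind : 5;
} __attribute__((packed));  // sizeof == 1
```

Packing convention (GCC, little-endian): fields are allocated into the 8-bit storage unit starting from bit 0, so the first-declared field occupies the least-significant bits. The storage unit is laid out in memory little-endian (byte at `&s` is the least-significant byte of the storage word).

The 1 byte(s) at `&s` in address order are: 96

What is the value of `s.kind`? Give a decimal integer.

18

[0]=0x96 (little-endian) → word 0x96
cnt:3 @ bit 0 → (0x96>>0)&0x7 = 0x6
kind:5 @ bit 3 → (0x96>>3)&0x1f = 0x12  ←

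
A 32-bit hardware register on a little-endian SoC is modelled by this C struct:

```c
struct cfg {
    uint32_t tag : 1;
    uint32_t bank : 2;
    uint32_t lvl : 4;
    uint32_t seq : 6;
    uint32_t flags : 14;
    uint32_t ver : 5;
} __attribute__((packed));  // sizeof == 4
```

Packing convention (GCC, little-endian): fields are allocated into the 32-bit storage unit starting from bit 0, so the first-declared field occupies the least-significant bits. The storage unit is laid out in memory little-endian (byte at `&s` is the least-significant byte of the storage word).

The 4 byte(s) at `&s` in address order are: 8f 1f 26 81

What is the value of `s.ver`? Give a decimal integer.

16

[0]=0x8f [1]=0x1f [2]=0x26 [3]=0x81 (little-endian) → word 0x81261f8f
tag:1 @ bit 0 → (0x81261f8f>>0)&0x1 = 0x1
bank:2 @ bit 1 → (0x81261f8f>>1)&0x3 = 0x3
lvl:4 @ bit 3 → (0x81261f8f>>3)&0xf = 0x1
seq:6 @ bit 7 → (0x81261f8f>>7)&0x3f = 0x3f
flags:14 @ bit 13 → (0x81261f8f>>13)&0x3fff = 0x930
ver:5 @ bit 27 → (0x81261f8f>>27)&0x1f = 0x10  ←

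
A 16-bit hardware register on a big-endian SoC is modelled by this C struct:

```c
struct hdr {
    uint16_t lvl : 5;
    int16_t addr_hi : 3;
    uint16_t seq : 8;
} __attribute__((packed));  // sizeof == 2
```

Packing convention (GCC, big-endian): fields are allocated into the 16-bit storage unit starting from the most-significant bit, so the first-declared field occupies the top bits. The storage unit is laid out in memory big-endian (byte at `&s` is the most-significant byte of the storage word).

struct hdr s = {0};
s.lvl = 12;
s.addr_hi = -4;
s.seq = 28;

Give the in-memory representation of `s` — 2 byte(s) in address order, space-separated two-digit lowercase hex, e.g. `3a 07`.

lvl:5 = 12 → 0xc << 11 → word 0x6000
addr_hi:3 = -4 → 0x4 << 8 → word 0x6400
seq:8 = 28 → 0x1c << 0 → word 0x641c
word = 0x641c → big-endian bytes:
  [0]=0x64  [1]=0x1c

64 1c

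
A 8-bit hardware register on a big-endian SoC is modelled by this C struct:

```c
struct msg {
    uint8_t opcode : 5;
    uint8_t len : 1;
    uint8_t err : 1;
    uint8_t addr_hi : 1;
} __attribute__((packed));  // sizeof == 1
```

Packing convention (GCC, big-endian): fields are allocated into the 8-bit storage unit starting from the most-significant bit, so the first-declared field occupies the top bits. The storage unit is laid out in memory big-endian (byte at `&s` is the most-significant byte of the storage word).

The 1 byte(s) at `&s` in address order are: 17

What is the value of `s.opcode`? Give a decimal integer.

2

[0]=0x17 (big-endian) → word 0x17
opcode:5 @ bit 3 → (0x17>>3)&0x1f = 0x2  ←
len:1 @ bit 2 → (0x17>>2)&0x1 = 0x1
err:1 @ bit 1 → (0x17>>1)&0x1 = 0x1
addr_hi:1 @ bit 0 → (0x17>>0)&0x1 = 0x1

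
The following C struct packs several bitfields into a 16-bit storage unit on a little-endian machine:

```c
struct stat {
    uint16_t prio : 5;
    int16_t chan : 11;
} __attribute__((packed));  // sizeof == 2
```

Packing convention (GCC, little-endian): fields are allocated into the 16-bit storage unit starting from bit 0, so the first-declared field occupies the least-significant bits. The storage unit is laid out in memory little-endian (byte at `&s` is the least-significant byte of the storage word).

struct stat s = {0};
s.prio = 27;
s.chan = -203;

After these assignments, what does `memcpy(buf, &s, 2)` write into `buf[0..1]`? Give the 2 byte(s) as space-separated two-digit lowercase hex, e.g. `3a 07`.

[0+:5] prio=27 & 0x1f = 0x1b; word=0x001b
[5+:11] chan=-203 & 0x7ff = 0x735; word=0xe6bb
word = 0xe6bb → little-endian bytes:
  [0]=0xbb  [1]=0xe6

bb e6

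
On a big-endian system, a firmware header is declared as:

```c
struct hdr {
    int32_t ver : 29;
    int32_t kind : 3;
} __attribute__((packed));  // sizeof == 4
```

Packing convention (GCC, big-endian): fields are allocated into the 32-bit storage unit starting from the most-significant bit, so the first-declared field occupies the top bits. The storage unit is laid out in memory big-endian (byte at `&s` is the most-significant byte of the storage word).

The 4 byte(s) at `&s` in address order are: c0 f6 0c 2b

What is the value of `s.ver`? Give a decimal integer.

-132202107

[0]=0xc0 [1]=0xf6 [2]=0x0c [3]=0x2b (big-endian) → word 0xc0f60c2b
ver:29 @ bit 3 → (0xc0f60c2b>>3)&0x1fffffff = 0x181ec185  ←
kind:3 @ bit 0 → (0xc0f60c2b>>0)&0x7 = 0x3
ver signed 29b, MSB=1: 404668805 - 536870912 = -132202107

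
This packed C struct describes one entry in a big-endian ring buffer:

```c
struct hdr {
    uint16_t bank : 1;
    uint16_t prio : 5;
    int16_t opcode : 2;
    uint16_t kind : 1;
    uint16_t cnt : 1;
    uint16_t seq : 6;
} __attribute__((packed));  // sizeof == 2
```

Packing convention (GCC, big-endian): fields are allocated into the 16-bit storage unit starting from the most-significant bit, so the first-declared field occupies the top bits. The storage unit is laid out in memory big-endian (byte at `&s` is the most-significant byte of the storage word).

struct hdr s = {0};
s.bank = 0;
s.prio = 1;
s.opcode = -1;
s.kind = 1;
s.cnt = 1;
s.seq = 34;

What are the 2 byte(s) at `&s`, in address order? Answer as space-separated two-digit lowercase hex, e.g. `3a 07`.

[15+:1] bank=0 & 0x1 = 0x0; word=0x0000
[10+:5] prio=1 & 0x1f = 0x1; word=0x0400
[8+:2] opcode=-1 & 0x3 = 0x3; word=0x0700
[7+:1] kind=1 & 0x1 = 0x1; word=0x0780
[6+:1] cnt=1 & 0x1 = 0x1; word=0x07c0
[0+:6] seq=34 & 0x3f = 0x22; word=0x07e2
word = 0x07e2 → big-endian bytes:
  [0]=0x07  [1]=0xe2

07 e2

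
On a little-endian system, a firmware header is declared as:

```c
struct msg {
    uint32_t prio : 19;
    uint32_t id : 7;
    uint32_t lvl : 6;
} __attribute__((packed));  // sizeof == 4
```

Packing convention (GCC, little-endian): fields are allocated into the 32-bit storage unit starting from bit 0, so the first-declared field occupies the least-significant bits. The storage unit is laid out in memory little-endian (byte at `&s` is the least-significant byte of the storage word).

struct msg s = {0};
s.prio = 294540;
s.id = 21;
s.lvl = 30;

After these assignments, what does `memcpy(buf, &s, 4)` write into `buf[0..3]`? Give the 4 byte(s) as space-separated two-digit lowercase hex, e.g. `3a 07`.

8c 7e ac 78

prio (19b) val=294540 bits=0x47e8c at bit 0: 0x00047e8c
id (7b) val=21 bits=0x15 at bit 19: 0x00ac7e8c
lvl (6b) val=30 bits=0x1e at bit 26: 0x78ac7e8c
word = 0x78ac7e8c → little-endian bytes:
  [0]=0x8c  [1]=0x7e  [2]=0xac  [3]=0x78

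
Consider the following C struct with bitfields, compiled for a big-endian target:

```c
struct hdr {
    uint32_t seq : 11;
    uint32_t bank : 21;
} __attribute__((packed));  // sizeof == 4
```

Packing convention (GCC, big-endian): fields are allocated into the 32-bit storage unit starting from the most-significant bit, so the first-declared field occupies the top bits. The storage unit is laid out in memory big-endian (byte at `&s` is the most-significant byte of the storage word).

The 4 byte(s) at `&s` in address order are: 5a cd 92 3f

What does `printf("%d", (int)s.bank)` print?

889407

[0]=0x5a [1]=0xcd [2]=0x92 [3]=0x3f (big-endian) → word 0x5acd923f
seq:11 @ bit 21 → (0x5acd923f>>21)&0x7ff = 0x2d6
bank:21 @ bit 0 → (0x5acd923f>>0)&0x1fffff = 0xd923f  ←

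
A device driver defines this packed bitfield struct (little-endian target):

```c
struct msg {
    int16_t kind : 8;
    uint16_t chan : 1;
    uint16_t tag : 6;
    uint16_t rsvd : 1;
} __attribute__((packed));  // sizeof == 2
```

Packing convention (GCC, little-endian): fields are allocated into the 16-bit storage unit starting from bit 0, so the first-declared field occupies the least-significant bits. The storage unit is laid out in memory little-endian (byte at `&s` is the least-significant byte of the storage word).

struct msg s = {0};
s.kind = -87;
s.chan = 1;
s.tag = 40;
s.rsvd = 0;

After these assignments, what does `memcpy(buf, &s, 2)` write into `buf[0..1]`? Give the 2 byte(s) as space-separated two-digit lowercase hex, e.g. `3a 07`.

a9 51

[0+:8] kind=-87 & 0xff = 0xa9; word=0x00a9
[8+:1] chan=1 & 0x1 = 0x1; word=0x01a9
[9+:6] tag=40 & 0x3f = 0x28; word=0x51a9
[15+:1] rsvd=0 & 0x1 = 0x0; word=0x51a9
word = 0x51a9 → little-endian bytes:
  [0]=0xa9  [1]=0x51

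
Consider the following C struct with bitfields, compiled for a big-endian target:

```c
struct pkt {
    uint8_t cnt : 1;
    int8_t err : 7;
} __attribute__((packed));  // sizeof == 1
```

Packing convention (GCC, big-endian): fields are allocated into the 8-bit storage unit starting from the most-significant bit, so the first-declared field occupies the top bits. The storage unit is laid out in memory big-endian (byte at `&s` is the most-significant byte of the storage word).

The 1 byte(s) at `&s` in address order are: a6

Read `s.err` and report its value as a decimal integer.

[0]=0xa6 (big-endian) → word 0xa6
cnt [7+:1] = (word>>7) & 0x1 = 1
err [0+:7] = (word>>0) & 0x7f = 38  ←
err signed 7b, MSB=0: value = 38

38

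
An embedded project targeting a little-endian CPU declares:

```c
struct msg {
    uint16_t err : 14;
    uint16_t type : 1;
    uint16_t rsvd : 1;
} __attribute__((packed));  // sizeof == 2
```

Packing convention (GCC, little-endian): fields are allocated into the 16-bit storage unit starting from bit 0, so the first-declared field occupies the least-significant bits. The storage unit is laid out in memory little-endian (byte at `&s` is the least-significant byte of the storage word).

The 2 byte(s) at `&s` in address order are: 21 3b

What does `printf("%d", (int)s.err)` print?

[0]=0x21 [1]=0x3b (little-endian) → word 0x3b21
err [0+:14] = (word>>0) & 0x3fff = 15137  ←
type [14+:1] = (word>>14) & 0x1 = 0
rsvd [15+:1] = (word>>15) & 0x1 = 0

15137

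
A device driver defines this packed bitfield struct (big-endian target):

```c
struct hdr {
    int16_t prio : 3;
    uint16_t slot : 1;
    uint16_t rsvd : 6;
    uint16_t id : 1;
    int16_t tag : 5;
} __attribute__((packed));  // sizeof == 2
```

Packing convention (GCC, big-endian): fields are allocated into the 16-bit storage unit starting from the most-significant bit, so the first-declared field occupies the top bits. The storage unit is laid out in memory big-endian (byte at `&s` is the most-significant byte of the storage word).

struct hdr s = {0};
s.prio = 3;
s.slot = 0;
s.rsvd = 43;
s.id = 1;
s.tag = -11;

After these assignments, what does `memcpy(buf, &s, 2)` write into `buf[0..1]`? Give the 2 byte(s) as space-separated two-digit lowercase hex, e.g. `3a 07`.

6a f5

prio (3b) val=3 bits=0x3 at bit 13: 0x6000
slot (1b) val=0 bits=0x0 at bit 12: 0x6000
rsvd (6b) val=43 bits=0x2b at bit 6: 0x6ac0
id (1b) val=1 bits=0x1 at bit 5: 0x6ae0
tag (5b) val=-11 bits=0x15 at bit 0: 0x6af5
word = 0x6af5 → big-endian bytes:
  [0]=0x6a  [1]=0xf5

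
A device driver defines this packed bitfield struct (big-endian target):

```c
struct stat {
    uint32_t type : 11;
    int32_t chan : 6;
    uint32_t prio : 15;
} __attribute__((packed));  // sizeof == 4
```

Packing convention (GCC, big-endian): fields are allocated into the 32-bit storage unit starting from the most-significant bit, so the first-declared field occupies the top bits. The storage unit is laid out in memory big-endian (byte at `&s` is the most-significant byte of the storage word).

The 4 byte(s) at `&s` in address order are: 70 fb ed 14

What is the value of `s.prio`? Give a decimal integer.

[0]=0x70 [1]=0xfb [2]=0xed [3]=0x14 (big-endian) → word 0x70fbed14
type [21+:11] = (word>>21) & 0x7ff = 903
chan [15+:6] = (word>>15) & 0x3f = 55
prio [0+:15] = (word>>0) & 0x7fff = 27924  ←

27924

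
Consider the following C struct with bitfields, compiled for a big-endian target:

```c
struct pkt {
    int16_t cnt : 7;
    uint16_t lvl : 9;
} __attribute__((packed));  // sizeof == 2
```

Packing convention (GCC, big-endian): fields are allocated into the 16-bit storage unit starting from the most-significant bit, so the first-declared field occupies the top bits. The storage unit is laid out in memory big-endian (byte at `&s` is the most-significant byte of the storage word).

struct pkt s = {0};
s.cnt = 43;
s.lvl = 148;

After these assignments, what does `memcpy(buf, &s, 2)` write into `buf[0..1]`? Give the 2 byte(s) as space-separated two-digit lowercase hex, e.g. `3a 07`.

[9+:7] cnt=43 & 0x7f = 0x2b; word=0x5600
[0+:9] lvl=148 & 0x1ff = 0x94; word=0x5694
word = 0x5694 → big-endian bytes:
  [0]=0x56  [1]=0x94

56 94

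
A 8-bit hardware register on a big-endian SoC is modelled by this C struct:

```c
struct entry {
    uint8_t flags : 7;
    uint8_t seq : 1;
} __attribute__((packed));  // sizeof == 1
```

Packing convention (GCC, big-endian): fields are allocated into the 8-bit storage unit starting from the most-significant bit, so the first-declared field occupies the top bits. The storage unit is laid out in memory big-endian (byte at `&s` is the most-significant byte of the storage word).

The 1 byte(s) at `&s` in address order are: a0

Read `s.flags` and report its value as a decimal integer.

80

[0]=0xa0 (big-endian) → word 0xa0
flags:7 @ bit 1 → (0xa0>>1)&0x7f = 0x50  ←
seq:1 @ bit 0 → (0xa0>>0)&0x1 = 0x0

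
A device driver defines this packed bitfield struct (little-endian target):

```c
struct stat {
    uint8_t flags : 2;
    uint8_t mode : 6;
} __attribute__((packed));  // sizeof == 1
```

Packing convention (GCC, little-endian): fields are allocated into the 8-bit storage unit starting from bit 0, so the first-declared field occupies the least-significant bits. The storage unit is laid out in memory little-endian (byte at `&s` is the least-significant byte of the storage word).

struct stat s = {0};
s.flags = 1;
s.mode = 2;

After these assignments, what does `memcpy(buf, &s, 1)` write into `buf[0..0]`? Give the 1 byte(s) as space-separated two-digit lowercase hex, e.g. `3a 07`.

09

flags (2b) val=1 bits=0x1 at bit 0: 0x01
mode (6b) val=2 bits=0x2 at bit 2: 0x09
word = 0x09 → little-endian bytes:
  [0]=0x09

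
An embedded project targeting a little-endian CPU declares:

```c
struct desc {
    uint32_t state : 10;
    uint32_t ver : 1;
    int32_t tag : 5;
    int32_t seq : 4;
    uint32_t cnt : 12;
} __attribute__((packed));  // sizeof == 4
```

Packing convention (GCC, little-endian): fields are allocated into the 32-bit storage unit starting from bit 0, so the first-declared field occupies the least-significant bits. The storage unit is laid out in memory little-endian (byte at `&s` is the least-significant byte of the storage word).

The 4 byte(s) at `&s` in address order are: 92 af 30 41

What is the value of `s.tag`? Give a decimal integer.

-11

[0]=0x92 [1]=0xaf [2]=0x30 [3]=0x41 (little-endian) → word 0x4130af92
state:10 @ bit 0 → (0x4130af92>>0)&0x3ff = 0x392
ver:1 @ bit 10 → (0x4130af92>>10)&0x1 = 0x1
tag:5 @ bit 11 → (0x4130af92>>11)&0x1f = 0x15  ←
seq:4 @ bit 16 → (0x4130af92>>16)&0xf = 0x0
cnt:12 @ bit 20 → (0x4130af92>>20)&0xfff = 0x413
tag signed 5b, MSB=1: 21 - 32 = -11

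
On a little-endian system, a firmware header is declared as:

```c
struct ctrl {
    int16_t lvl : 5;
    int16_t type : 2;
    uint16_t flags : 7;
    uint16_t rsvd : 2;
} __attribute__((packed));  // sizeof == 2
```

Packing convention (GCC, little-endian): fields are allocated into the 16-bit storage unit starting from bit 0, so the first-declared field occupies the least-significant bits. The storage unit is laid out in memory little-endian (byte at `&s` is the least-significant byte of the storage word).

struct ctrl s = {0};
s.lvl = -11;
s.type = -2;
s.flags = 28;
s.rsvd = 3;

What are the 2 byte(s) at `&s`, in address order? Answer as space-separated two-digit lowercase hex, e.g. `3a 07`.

lvl (5b) val=-11 bits=0x15 at bit 0: 0x0015
type (2b) val=-2 bits=0x2 at bit 5: 0x0055
flags (7b) val=28 bits=0x1c at bit 7: 0x0e55
rsvd (2b) val=3 bits=0x3 at bit 14: 0xce55
word = 0xce55 → little-endian bytes:
  [0]=0x55  [1]=0xce

55 ce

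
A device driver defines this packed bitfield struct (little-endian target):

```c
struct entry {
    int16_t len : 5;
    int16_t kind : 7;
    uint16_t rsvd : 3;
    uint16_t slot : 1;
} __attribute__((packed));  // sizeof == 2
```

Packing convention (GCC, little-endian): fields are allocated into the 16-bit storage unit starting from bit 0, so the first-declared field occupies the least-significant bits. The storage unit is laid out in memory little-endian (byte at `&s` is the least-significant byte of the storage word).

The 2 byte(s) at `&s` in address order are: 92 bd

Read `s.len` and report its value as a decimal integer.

-14

[0]=0x92 [1]=0xbd (little-endian) → word 0xbd92
len:5 @ bit 0 → (0xbd92>>0)&0x1f = 0x12  ←
kind:7 @ bit 5 → (0xbd92>>5)&0x7f = 0x6c
rsvd:3 @ bit 12 → (0xbd92>>12)&0x7 = 0x3
slot:1 @ bit 15 → (0xbd92>>15)&0x1 = 0x1
len signed 5b, MSB=1: 18 - 32 = -14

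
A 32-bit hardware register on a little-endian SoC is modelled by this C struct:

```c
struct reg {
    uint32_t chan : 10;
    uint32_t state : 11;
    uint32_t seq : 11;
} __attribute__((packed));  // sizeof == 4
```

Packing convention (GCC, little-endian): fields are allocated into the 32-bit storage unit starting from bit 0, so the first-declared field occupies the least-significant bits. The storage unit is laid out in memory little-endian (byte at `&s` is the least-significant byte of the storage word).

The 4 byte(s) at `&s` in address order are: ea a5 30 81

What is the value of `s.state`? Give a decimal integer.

[0]=0xea [1]=0xa5 [2]=0x30 [3]=0x81 (little-endian) → word 0x8130a5ea
chan [0+:10] = (word>>0) & 0x3ff = 490
state [10+:11] = (word>>10) & 0x7ff = 1065  ←
seq [21+:11] = (word>>21) & 0x7ff = 1033

1065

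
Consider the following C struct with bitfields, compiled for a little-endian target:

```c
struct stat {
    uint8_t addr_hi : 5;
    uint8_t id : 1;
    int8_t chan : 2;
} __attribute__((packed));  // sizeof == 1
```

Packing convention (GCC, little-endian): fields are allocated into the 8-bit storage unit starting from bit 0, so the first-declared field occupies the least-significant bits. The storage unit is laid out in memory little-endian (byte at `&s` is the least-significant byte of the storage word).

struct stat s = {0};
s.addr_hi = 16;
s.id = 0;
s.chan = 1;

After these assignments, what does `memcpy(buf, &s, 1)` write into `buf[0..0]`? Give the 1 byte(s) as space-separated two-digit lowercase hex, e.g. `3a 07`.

50

addr_hi (5b) val=16 bits=0x10 at bit 0: 0x10
id (1b) val=0 bits=0x0 at bit 5: 0x10
chan (2b) val=1 bits=0x1 at bit 6: 0x50
word = 0x50 → little-endian bytes:
  [0]=0x50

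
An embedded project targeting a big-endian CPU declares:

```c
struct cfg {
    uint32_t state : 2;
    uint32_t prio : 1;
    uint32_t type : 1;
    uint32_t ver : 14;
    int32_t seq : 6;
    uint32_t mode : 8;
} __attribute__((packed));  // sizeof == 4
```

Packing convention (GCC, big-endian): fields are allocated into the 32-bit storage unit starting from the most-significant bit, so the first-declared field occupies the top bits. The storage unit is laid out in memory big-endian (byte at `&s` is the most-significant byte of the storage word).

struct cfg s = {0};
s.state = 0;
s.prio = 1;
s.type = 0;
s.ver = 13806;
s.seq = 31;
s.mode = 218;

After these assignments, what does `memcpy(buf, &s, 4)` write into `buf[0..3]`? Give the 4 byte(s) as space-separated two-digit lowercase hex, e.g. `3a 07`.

state:2 = 0 → 0x0 << 30 → word 0x00000000
prio:1 = 1 → 0x1 << 29 → word 0x20000000
type:1 = 0 → 0x0 << 28 → word 0x20000000
ver:14 = 13806 → 0x35ee << 14 → word 0x2d7b8000
seq:6 = 31 → 0x1f << 8 → word 0x2d7b9f00
mode:8 = 218 → 0xda << 0 → word 0x2d7b9fda
word = 0x2d7b9fda → big-endian bytes:
  [0]=0x2d  [1]=0x7b  [2]=0x9f  [3]=0xda

2d 7b 9f da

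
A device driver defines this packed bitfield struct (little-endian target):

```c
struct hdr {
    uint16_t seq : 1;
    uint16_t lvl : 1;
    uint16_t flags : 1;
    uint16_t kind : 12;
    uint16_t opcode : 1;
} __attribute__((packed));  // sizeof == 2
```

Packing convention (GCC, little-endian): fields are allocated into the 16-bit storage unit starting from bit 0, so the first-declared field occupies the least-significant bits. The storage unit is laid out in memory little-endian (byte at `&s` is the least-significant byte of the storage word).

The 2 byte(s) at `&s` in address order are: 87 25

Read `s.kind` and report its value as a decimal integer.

[0]=0x87 [1]=0x25 (little-endian) → word 0x2587
seq:1 @ bit 0 → (0x2587>>0)&0x1 = 0x1
lvl:1 @ bit 1 → (0x2587>>1)&0x1 = 0x1
flags:1 @ bit 2 → (0x2587>>2)&0x1 = 0x1
kind:12 @ bit 3 → (0x2587>>3)&0xfff = 0x4b0  ←
opcode:1 @ bit 15 → (0x2587>>15)&0x1 = 0x0

1200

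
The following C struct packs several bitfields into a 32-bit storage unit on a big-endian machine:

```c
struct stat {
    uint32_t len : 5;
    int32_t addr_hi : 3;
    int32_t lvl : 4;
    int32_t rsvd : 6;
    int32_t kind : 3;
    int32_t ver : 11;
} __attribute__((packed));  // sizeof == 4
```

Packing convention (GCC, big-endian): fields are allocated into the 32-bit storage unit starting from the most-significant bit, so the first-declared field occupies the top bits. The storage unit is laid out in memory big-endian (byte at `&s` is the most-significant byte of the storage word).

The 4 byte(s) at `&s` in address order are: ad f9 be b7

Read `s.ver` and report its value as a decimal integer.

[0]=0xad [1]=0xf9 [2]=0xbe [3]=0xb7 (big-endian) → word 0xadf9beb7
len:5 @ bit 27 → (0xadf9beb7>>27)&0x1f = 0x15
addr_hi:3 @ bit 24 → (0xadf9beb7>>24)&0x7 = 0x5
lvl:4 @ bit 20 → (0xadf9beb7>>20)&0xf = 0xf
rsvd:6 @ bit 14 → (0xadf9beb7>>14)&0x3f = 0x26
kind:3 @ bit 11 → (0xadf9beb7>>11)&0x7 = 0x7
ver:11 @ bit 0 → (0xadf9beb7>>0)&0x7ff = 0x6b7  ←
ver signed 11b, MSB=1: 1719 - 2048 = -329

-329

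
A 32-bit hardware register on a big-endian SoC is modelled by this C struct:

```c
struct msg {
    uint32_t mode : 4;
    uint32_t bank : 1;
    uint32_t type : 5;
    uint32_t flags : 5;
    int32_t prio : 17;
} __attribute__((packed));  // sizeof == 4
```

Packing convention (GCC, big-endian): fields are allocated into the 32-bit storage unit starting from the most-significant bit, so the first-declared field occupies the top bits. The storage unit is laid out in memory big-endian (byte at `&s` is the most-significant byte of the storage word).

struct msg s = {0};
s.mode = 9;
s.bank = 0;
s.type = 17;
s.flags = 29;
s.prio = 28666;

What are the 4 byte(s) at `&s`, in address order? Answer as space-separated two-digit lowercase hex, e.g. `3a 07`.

94 7a 6f fa

[28+:4] mode=9 & 0xf = 0x9; word=0x90000000
[27+:1] bank=0 & 0x1 = 0x0; word=0x90000000
[22+:5] type=17 & 0x1f = 0x11; word=0x94400000
[17+:5] flags=29 & 0x1f = 0x1d; word=0x947a0000
[0+:17] prio=28666 & 0x1ffff = 0x6ffa; word=0x947a6ffa
word = 0x947a6ffa → big-endian bytes:
  [0]=0x94  [1]=0x7a  [2]=0x6f  [3]=0xfa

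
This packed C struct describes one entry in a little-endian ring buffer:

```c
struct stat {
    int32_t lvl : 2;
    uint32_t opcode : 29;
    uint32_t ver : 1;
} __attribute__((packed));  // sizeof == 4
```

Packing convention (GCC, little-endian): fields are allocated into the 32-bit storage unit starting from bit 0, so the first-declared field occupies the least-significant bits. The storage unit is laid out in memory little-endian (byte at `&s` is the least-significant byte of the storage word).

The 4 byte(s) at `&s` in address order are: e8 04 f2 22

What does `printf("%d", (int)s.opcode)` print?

146571578

[0]=0xe8 [1]=0x04 [2]=0xf2 [3]=0x22 (little-endian) → word 0x22f204e8
lvl:2 @ bit 0 → (0x22f204e8>>0)&0x3 = 0x0
opcode:29 @ bit 2 → (0x22f204e8>>2)&0x1fffffff = 0x8bc813a  ←
ver:1 @ bit 31 → (0x22f204e8>>31)&0x1 = 0x0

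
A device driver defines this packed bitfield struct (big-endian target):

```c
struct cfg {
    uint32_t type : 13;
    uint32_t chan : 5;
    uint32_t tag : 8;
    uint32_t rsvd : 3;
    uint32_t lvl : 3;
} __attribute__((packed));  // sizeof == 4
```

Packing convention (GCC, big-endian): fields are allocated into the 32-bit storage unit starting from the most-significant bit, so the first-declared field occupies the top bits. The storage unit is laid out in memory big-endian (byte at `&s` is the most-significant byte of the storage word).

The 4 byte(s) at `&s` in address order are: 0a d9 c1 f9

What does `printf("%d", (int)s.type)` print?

347

[0]=0x0a [1]=0xd9 [2]=0xc1 [3]=0xf9 (big-endian) → word 0x0ad9c1f9
type [19+:13] = (word>>19) & 0x1fff = 347  ←
chan [14+:5] = (word>>14) & 0x1f = 7
tag [6+:8] = (word>>6) & 0xff = 7
rsvd [3+:3] = (word>>3) & 0x7 = 7
lvl [0+:3] = (word>>0) & 0x7 = 1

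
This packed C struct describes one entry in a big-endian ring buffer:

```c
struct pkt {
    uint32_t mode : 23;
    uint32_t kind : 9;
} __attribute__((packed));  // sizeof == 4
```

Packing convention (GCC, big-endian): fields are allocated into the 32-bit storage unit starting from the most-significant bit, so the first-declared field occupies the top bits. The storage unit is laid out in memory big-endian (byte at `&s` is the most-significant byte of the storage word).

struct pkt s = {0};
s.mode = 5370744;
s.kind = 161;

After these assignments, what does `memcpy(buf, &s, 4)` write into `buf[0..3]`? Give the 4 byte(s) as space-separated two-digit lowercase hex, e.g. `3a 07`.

a3 e6 f0 a1

mode (23b) val=5370744 bits=0x51f378 at bit 9: 0xa3e6f000
kind (9b) val=161 bits=0xa1 at bit 0: 0xa3e6f0a1
word = 0xa3e6f0a1 → big-endian bytes:
  [0]=0xa3  [1]=0xe6  [2]=0xf0  [3]=0xa1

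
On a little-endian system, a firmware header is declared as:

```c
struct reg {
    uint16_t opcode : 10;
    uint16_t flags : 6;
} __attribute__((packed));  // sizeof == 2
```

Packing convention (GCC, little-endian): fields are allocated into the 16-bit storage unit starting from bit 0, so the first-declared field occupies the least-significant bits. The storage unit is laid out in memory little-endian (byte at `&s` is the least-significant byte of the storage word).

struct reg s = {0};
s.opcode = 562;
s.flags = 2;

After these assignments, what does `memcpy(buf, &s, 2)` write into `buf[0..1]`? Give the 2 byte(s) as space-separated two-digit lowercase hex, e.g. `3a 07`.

32 0a

opcode (10b) val=562 bits=0x232 at bit 0: 0x0232
flags (6b) val=2 bits=0x2 at bit 10: 0x0a32
word = 0x0a32 → little-endian bytes:
  [0]=0x32  [1]=0x0a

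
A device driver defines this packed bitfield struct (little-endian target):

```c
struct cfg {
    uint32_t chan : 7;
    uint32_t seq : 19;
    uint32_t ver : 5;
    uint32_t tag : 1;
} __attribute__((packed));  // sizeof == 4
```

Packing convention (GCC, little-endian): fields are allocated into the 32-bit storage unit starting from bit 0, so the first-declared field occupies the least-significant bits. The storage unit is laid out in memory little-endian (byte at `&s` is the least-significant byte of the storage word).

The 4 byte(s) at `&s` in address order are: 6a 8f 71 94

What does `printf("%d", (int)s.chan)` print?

[0]=0x6a [1]=0x8f [2]=0x71 [3]=0x94 (little-endian) → word 0x94718f6a
chan [0+:7] = (word>>0) & 0x7f = 106  ←
seq [7+:19] = (word>>7) & 0x7ffff = 58142
ver [26+:5] = (word>>26) & 0x1f = 5
tag [31+:1] = (word>>31) & 0x1 = 1

106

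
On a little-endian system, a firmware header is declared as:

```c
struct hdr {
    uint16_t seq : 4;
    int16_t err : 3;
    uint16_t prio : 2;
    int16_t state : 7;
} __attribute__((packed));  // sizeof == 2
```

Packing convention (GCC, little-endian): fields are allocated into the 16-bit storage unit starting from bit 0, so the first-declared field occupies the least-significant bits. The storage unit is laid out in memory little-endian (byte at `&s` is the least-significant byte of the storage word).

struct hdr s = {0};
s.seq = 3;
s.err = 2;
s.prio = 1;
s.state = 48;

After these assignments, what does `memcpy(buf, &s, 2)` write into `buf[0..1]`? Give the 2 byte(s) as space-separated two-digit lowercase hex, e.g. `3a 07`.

a3 60

[0+:4] seq=3 & 0xf = 0x3; word=0x0003
[4+:3] err=2 & 0x7 = 0x2; word=0x0023
[7+:2] prio=1 & 0x3 = 0x1; word=0x00a3
[9+:7] state=48 & 0x7f = 0x30; word=0x60a3
word = 0x60a3 → little-endian bytes:
  [0]=0xa3  [1]=0x60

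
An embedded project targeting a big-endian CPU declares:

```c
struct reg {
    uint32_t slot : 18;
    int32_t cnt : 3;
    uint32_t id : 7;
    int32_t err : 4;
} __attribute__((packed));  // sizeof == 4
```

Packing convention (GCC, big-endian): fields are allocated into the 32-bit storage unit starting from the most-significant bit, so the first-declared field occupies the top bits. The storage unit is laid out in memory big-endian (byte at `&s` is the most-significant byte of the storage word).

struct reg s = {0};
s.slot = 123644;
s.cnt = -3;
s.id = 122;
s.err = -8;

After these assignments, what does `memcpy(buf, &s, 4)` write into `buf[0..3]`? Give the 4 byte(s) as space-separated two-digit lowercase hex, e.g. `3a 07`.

78 bf 2f a8

slot:18 = 123644 → 0x1e2fc << 14 → word 0x78bf0000
cnt:3 = -3 → 0x5 << 11 → word 0x78bf2800
id:7 = 122 → 0x7a << 4 → word 0x78bf2fa0
err:4 = -8 → 0x8 << 0 → word 0x78bf2fa8
word = 0x78bf2fa8 → big-endian bytes:
  [0]=0x78  [1]=0xbf  [2]=0x2f  [3]=0xa8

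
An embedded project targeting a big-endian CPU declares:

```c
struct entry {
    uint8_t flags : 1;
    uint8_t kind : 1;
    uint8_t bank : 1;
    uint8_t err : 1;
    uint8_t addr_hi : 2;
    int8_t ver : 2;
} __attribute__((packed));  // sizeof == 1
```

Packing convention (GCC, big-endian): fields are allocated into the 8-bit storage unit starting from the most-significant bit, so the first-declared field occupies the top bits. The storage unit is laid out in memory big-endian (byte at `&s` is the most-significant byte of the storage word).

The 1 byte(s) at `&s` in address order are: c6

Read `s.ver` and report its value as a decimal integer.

[0]=0xc6 (big-endian) → word 0xc6
flags:1 @ bit 7 → (0xc6>>7)&0x1 = 0x1
kind:1 @ bit 6 → (0xc6>>6)&0x1 = 0x1
bank:1 @ bit 5 → (0xc6>>5)&0x1 = 0x0
err:1 @ bit 4 → (0xc6>>4)&0x1 = 0x0
addr_hi:2 @ bit 2 → (0xc6>>2)&0x3 = 0x1
ver:2 @ bit 0 → (0xc6>>0)&0x3 = 0x2  ←
ver signed 2b, MSB=1: 2 - 4 = -2

-2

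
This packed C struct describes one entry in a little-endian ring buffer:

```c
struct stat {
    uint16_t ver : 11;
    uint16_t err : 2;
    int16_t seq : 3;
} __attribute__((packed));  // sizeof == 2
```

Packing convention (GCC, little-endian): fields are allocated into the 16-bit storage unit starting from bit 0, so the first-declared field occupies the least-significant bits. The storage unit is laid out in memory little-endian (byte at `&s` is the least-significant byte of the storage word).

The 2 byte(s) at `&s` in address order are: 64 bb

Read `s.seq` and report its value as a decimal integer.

[0]=0x64 [1]=0xbb (little-endian) → word 0xbb64
ver [0+:11] = (word>>0) & 0x7ff = 868
err [11+:2] = (word>>11) & 0x3 = 3
seq [13+:3] = (word>>13) & 0x7 = 5  ←
seq signed 3b, MSB=1: 5 - 8 = -3

-3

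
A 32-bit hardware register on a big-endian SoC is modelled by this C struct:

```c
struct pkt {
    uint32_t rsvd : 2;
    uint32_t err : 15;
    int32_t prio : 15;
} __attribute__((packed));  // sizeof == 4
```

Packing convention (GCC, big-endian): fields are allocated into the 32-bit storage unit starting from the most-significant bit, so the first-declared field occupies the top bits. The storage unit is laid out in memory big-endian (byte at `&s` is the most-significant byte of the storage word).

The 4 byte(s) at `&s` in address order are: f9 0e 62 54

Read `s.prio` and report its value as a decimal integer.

-7596

[0]=0xf9 [1]=0x0e [2]=0x62 [3]=0x54 (big-endian) → word 0xf90e6254
rsvd [30+:2] = (word>>30) & 0x3 = 3
err [15+:15] = (word>>15) & 0x7fff = 29212
prio [0+:15] = (word>>0) & 0x7fff = 25172  ←
prio signed 15b, MSB=1: 25172 - 32768 = -7596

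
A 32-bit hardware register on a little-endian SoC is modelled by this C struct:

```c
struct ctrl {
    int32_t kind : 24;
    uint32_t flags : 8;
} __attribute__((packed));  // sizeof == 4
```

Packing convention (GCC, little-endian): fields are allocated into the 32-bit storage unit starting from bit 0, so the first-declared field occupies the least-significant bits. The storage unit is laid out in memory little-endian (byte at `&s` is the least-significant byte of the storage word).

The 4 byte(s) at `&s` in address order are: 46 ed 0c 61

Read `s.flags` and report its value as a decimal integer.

[0]=0x46 [1]=0xed [2]=0x0c [3]=0x61 (little-endian) → word 0x610ced46
kind [0+:24] = (word>>0) & 0xffffff = 847174
flags [24+:8] = (word>>24) & 0xff = 97  ←

97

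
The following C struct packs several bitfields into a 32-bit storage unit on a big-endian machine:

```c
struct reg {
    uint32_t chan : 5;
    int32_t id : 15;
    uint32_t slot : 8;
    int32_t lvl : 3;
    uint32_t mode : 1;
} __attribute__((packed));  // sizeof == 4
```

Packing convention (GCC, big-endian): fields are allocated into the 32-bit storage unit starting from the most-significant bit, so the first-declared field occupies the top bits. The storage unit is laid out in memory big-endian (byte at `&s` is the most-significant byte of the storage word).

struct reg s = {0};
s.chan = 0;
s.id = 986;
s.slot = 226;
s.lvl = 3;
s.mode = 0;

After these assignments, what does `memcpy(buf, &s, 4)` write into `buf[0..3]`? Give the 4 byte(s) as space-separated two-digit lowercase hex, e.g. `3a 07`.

00 3d ae 26

[27+:5] chan=0 & 0x1f = 0x0; word=0x00000000
[12+:15] id=986 & 0x7fff = 0x3da; word=0x003da000
[4+:8] slot=226 & 0xff = 0xe2; word=0x003dae20
[1+:3] lvl=3 & 0x7 = 0x3; word=0x003dae26
[0+:1] mode=0 & 0x1 = 0x0; word=0x003dae26
word = 0x003dae26 → big-endian bytes:
  [0]=0x00  [1]=0x3d  [2]=0xae  [3]=0x26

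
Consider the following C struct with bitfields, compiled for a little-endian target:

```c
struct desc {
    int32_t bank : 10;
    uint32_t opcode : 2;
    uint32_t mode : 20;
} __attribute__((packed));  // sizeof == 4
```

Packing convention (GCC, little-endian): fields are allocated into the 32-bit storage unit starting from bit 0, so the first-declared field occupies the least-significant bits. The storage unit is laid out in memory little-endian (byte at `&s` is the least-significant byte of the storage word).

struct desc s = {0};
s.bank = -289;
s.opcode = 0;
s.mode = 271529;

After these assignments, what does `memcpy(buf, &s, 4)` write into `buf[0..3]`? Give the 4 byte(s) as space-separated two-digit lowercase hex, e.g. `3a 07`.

bank (10b) val=-289 bits=0x2df at bit 0: 0x000002df
opcode (2b) val=0 bits=0x0 at bit 10: 0x000002df
mode (20b) val=271529 bits=0x424a9 at bit 12: 0x424a92df
word = 0x424a92df → little-endian bytes:
  [0]=0xdf  [1]=0x92  [2]=0x4a  [3]=0x42

df 92 4a 42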